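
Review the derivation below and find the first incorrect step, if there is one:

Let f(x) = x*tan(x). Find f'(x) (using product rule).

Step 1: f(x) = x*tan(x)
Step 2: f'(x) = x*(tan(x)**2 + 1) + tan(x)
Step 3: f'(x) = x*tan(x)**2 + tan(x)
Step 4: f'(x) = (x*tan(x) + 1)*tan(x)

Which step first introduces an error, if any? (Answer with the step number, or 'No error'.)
Step 3

Step 3 is incorrect due to a dropped term.
The step shows: x*tan(x)**2 + tan(x)
The correct value should be: x*tan(x)**2 + x + tan(x)

Explanation: A term was dropped: the term x was incorrectly omitted
The later steps are derived from this incorrect expression, so the error originates in Step 3.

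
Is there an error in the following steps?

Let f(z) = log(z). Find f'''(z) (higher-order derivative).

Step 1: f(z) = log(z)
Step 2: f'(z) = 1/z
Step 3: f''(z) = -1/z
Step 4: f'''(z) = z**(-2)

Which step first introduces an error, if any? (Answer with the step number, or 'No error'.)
Step 3

Step 3 is incorrect due to a wrong exponent.
The step shows: -1/z
The correct value should be: -1/z**2

Explanation: The exponent -2 on z was incorrectly written as -1: the term -1/z**2 was incorrectly written as -1/z
The later steps are derived from this incorrect expression, so the error originates in Step 3.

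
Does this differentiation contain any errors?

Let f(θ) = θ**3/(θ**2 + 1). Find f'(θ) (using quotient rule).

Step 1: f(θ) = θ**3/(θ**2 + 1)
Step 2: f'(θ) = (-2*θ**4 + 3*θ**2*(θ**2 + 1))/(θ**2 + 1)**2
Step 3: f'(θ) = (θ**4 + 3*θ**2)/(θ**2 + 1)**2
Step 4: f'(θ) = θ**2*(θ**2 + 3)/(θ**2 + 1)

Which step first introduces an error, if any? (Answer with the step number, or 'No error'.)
Step 4

Step 4 is incorrect due to a wrong exponent.
The step shows: θ**2*(θ**2 + 3)/(θ**2 + 1)
The correct value should be: θ**2*(θ**2 + 3)/(θ**2 + 1)**2

Explanation: The exponent -2 on θ**2 + 1 was incorrectly written as -1: the term θ**2*(θ**2 + 3)/(θ**2 + 1)**2 was incorrectly written as θ**2*(θ**2 + 3)/(θ**2 + 1)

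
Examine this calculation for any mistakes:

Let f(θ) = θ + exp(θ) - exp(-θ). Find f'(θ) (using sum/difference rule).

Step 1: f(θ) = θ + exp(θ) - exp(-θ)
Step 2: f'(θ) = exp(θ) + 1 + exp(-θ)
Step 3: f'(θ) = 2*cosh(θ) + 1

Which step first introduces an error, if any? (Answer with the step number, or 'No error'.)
No error

All steps in this derivation are correct.
The final answer f'(θ) = 2*cosh(θ) + 1 is valid.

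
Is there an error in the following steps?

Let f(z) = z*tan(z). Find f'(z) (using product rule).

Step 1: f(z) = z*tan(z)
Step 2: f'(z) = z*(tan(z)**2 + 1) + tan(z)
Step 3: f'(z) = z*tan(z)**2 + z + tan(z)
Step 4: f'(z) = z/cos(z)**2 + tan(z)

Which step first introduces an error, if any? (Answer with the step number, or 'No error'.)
No error

All steps in this derivation are correct.
The final answer f'(z) = z/cos(z)**2 + tan(z) is valid.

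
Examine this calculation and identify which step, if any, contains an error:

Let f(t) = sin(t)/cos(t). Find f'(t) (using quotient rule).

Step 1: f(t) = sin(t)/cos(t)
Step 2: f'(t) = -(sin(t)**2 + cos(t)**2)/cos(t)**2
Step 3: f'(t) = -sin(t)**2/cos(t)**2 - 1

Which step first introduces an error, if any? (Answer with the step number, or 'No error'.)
Step 2

Step 2 is incorrect due to a sign flip.
The step shows: -(sin(t)**2 + cos(t)**2)/cos(t)**2
The correct value should be: (sin(t)**2 + cos(t)**2)/cos(t)**2

Explanation: The sign of the whole expression was flipped: the term (sin(t)**2 + cos(t)**2)/cos(t)**2 was incorrectly written as -(sin(t)**2 + cos(t)**2)/cos(t)**2
The later steps are derived from this incorrect expression, so the error originates in Step 2.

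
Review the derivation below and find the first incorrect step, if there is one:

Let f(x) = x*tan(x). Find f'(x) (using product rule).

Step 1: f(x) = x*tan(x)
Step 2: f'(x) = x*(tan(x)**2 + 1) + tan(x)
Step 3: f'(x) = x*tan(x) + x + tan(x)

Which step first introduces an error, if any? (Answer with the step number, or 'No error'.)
Step 3

Step 3 is incorrect due to a wrong exponent.
The step shows: x*tan(x) + x + tan(x)
The correct value should be: x*tan(x)**2 + x + tan(x)

Explanation: The exponent 2 on tan(x) was incorrectly written as 1: the term x*tan(x)**2 was incorrectly written as x*tan(x)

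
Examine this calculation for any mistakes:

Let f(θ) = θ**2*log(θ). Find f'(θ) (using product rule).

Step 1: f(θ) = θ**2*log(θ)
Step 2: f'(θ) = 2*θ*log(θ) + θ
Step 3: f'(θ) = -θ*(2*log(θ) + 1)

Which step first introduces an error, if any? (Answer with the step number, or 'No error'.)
Step 3

Step 3 is incorrect due to a sign flip.
The step shows: -θ*(2*log(θ) + 1)
The correct value should be: θ*(2*log(θ) + 1)

Explanation: The sign of the whole expression was flipped: the term θ*(2*log(θ) + 1) was incorrectly written as -θ*(2*log(θ) + 1)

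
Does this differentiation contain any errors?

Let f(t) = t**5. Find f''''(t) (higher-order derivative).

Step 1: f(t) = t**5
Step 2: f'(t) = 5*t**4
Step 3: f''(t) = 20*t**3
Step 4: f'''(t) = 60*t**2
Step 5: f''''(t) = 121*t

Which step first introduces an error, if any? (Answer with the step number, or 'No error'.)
Step 5

Step 5 is incorrect due to a wrong coefficient.
The step shows: 121*t
The correct value should be: 120*t

Explanation: The coefficient 120 was incorrectly written as 121: the term 120*t was incorrectly written as 121*t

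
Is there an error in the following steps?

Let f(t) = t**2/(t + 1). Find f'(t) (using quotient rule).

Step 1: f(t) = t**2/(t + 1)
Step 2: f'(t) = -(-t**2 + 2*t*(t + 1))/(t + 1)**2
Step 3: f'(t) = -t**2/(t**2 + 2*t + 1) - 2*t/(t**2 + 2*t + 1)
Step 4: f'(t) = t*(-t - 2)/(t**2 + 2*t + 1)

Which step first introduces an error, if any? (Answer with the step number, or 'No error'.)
Step 2

Step 2 is incorrect due to a sign flip.
The step shows: -(-t**2 + 2*t*(t + 1))/(t + 1)**2
The correct value should be: (-t**2 + 2*t*(t + 1))/(t + 1)**2

Explanation: The sign of the whole expression was flipped: the term (-t**2 + 2*t*(t + 1))/(t + 1)**2 was incorrectly written as -(-t**2 + 2*t*(t + 1))/(t + 1)**2
The later steps are derived from this incorrect expression, so the error originates in Step 2.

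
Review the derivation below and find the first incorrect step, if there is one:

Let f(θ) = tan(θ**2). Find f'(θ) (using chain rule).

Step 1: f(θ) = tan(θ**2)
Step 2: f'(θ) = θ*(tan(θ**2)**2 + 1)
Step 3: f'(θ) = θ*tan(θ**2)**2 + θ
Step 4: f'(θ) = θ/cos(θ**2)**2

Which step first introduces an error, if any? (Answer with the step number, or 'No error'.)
Step 2

Step 2 is incorrect due to a wrong coefficient.
The step shows: θ*(tan(θ**2)**2 + 1)
The correct value should be: 2*θ*(tan(θ**2)**2 + 1)

Explanation: The coefficient 2 was incorrectly written as 1: the term 2*θ*(tan(θ**2)**2 + 1) was incorrectly written as θ*(tan(θ**2)**2 + 1)
The later steps are derived from this incorrect expression, so the error originates in Step 2.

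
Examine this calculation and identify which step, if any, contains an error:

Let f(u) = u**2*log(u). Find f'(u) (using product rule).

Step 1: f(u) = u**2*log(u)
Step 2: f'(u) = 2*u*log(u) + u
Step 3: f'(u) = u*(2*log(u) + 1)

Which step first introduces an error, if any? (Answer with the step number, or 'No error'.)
No error

All steps in this derivation are correct.
The final answer f'(u) = u*(2*log(u) + 1) is valid.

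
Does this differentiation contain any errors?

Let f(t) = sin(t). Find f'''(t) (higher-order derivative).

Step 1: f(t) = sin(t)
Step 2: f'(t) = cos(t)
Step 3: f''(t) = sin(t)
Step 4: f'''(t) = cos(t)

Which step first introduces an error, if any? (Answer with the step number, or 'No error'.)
Step 3

Step 3 is incorrect due to a sign flip.
The step shows: sin(t)
The correct value should be: -sin(t)

Explanation: The sign of the whole expression was flipped: the term -sin(t) was incorrectly written as sin(t)
The later steps are derived from this incorrect expression, so the error originates in Step 3.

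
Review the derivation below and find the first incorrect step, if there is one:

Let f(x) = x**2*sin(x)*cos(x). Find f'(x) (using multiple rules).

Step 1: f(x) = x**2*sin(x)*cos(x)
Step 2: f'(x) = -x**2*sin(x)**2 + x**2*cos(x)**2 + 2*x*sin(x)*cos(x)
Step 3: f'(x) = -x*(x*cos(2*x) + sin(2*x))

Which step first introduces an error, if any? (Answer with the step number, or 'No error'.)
Step 3

Step 3 is incorrect due to a sign flip.
The step shows: -x*(x*cos(2*x) + sin(2*x))
The correct value should be: x*(x*cos(2*x) + sin(2*x))

Explanation: The sign of the whole expression was flipped: the term x*(x*cos(2*x) + sin(2*x)) was incorrectly written as -x*(x*cos(2*x) + sin(2*x))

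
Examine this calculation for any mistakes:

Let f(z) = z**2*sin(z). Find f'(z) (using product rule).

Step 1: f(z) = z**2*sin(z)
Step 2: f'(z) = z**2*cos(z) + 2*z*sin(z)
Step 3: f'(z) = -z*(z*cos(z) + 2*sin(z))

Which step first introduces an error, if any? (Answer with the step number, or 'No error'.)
Step 3

Step 3 is incorrect due to a sign flip.
The step shows: -z*(z*cos(z) + 2*sin(z))
The correct value should be: z*(z*cos(z) + 2*sin(z))

Explanation: The sign of the whole expression was flipped: the term z*(z*cos(z) + 2*sin(z)) was incorrectly written as -z*(z*cos(z) + 2*sin(z))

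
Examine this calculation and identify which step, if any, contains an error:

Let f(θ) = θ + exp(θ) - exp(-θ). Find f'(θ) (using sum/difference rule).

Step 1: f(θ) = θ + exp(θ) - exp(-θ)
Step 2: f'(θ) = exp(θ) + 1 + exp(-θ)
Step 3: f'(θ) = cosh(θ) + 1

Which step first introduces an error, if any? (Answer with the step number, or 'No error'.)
Step 3

Step 3 is incorrect due to a wrong coefficient.
The step shows: cosh(θ) + 1
The correct value should be: 2*cosh(θ) + 1

Explanation: The coefficient 2 was incorrectly written as 1: the term 2*cosh(θ) was incorrectly written as cosh(θ)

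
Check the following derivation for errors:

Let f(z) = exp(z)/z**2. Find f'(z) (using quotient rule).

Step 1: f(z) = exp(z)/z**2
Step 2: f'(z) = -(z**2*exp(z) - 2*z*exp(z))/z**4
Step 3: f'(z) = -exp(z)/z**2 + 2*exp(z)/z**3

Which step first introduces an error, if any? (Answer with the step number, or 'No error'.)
Step 2

Step 2 is incorrect due to a sign flip.
The step shows: -(z**2*exp(z) - 2*z*exp(z))/z**4
The correct value should be: (z**2*exp(z) - 2*z*exp(z))/z**4

Explanation: The sign of the whole expression was flipped: the term (z**2*exp(z) - 2*z*exp(z))/z**4 was incorrectly written as -(z**2*exp(z) - 2*z*exp(z))/z**4
The later steps are derived from this incorrect expression, so the error originates in Step 2.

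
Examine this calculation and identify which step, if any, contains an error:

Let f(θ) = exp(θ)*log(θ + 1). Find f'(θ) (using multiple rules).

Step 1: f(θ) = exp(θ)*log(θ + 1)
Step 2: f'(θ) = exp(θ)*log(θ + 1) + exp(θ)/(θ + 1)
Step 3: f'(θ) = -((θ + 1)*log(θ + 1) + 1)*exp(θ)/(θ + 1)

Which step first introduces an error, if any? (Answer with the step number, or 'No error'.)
Step 3

Step 3 is incorrect due to a sign flip.
The step shows: -((θ + 1)*log(θ + 1) + 1)*exp(θ)/(θ + 1)
The correct value should be: ((θ + 1)*log(θ + 1) + 1)*exp(θ)/(θ + 1)

Explanation: The sign of the whole expression was flipped: the term ((θ + 1)*log(θ + 1) + 1)*exp(θ)/(θ + 1) was incorrectly written as -((θ + 1)*log(θ + 1) + 1)*exp(θ)/(θ + 1)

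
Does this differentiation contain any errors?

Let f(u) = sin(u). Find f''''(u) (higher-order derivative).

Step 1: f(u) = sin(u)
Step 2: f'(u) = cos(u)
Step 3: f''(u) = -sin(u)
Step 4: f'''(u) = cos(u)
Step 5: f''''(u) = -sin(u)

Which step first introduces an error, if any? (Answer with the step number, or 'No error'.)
Step 4

Step 4 is incorrect due to a sign flip.
The step shows: cos(u)
The correct value should be: -cos(u)

Explanation: The sign of the whole expression was flipped: the term -cos(u) was incorrectly written as cos(u)
The later steps are derived from this incorrect expression, so the error originates in Step 4.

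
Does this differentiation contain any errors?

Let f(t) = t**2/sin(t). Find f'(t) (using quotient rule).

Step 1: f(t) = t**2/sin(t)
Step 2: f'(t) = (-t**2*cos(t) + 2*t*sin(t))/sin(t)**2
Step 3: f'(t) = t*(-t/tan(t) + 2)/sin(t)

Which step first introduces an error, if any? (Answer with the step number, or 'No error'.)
No error

All steps in this derivation are correct.
The final answer f'(t) = t*(-t/tan(t) + 2)/sin(t) is valid.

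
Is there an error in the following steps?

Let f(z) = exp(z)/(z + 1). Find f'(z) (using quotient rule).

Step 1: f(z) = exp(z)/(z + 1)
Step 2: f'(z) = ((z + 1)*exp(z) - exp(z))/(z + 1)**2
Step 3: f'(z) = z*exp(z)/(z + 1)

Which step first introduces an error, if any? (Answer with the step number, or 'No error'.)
Step 3

Step 3 is incorrect due to a wrong exponent.
The step shows: z*exp(z)/(z + 1)
The correct value should be: z*exp(z)/(z + 1)**2

Explanation: The exponent -2 on z + 1 was incorrectly written as -1: the term z*exp(z)/(z + 1)**2 was incorrectly written as z*exp(z)/(z + 1)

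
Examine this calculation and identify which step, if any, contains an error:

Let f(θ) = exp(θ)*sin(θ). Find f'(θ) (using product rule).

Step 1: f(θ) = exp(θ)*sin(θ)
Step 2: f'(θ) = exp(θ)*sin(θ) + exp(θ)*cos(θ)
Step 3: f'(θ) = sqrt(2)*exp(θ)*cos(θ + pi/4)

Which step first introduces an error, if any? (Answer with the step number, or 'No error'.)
Step 3

Step 3 is incorrect due to a wrong trig function.
The step shows: sqrt(2)*exp(θ)*cos(θ + pi/4)
The correct value should be: sqrt(2)*exp(θ)*sin(θ + pi/4)

Explanation: sin(θ + pi/4) was incorrectly written as cos(θ + pi/4): the term sqrt(2)*exp(θ)*sin(θ + pi/4) was incorrectly written as sqrt(2)*exp(θ)*cos(θ + pi/4)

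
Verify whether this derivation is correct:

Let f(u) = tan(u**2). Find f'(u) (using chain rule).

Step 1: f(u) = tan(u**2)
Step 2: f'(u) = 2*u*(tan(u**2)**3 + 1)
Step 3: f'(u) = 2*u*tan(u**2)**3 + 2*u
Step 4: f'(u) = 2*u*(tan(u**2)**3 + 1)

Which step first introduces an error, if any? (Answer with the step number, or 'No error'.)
Step 2

Step 2 is incorrect due to a wrong exponent.
The step shows: 2*u*(tan(u**2)**3 + 1)
The correct value should be: 2*u*(tan(u**2)**2 + 1)

Explanation: The exponent 2 on tan(u**2) was incorrectly written as 3: the term 2*u*(tan(u**2)**2 + 1) was incorrectly written as 2*u*(tan(u**2)**3 + 1)
The later steps are derived from this incorrect expression, so the error originates in Step 2.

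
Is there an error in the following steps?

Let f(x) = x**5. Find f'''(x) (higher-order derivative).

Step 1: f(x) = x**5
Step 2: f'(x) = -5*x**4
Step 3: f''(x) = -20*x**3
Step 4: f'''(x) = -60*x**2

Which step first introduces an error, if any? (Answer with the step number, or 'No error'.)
Step 2

Step 2 is incorrect due to a sign flip.
The step shows: -5*x**4
The correct value should be: 5*x**4

Explanation: The sign of the whole expression was flipped: the term 5*x**4 was incorrectly written as -5*x**4
The later steps are derived from this incorrect expression, so the error originates in Step 2.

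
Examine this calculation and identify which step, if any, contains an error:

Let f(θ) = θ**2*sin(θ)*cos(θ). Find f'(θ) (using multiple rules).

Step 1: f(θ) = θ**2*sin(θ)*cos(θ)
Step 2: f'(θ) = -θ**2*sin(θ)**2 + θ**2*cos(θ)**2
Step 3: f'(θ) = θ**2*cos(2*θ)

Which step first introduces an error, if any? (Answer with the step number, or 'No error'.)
Step 2

Step 2 is incorrect due to a dropped term.
The step shows: -θ**2*sin(θ)**2 + θ**2*cos(θ)**2
The correct value should be: -θ**2*sin(θ)**2 + θ**2*cos(θ)**2 + 2*θ*sin(θ)*cos(θ)

Explanation: A term was dropped: the term 2*θ*sin(θ)*cos(θ) was incorrectly omitted
The later steps are derived from this incorrect expression, so the error originates in Step 2.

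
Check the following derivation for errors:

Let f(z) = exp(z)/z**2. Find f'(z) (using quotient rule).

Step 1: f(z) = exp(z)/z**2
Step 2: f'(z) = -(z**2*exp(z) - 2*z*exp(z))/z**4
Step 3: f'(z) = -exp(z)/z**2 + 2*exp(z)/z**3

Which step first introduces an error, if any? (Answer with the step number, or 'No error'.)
Step 2

Step 2 is incorrect due to a sign flip.
The step shows: -(z**2*exp(z) - 2*z*exp(z))/z**4
The correct value should be: (z**2*exp(z) - 2*z*exp(z))/z**4

Explanation: The sign of the whole expression was flipped: the term (z**2*exp(z) - 2*z*exp(z))/z**4 was incorrectly written as -(z**2*exp(z) - 2*z*exp(z))/z**4
The later steps are derived from this incorrect expression, so the error originates in Step 2.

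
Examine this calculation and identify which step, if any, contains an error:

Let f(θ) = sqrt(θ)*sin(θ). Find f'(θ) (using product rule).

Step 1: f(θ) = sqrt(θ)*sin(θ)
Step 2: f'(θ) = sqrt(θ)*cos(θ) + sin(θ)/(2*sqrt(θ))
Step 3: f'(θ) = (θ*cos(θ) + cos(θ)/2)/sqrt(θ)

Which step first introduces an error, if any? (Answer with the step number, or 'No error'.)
Step 3

Step 3 is incorrect due to a wrong trig function.
The step shows: (θ*cos(θ) + cos(θ)/2)/sqrt(θ)
The correct value should be: (θ*cos(θ) + sin(θ)/2)/sqrt(θ)

Explanation: sin(θ) was incorrectly written as cos(θ): the term (θ*cos(θ) + sin(θ)/2)/sqrt(θ) was incorrectly written as (θ*cos(θ) + cos(θ)/2)/sqrt(θ)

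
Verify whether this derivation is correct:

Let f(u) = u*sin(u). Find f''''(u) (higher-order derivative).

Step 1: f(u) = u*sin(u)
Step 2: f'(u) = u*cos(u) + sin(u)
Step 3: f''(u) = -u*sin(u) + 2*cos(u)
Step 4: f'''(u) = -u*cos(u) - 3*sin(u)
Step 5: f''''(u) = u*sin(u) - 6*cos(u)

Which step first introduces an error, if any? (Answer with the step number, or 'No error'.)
Step 5

Step 5 is incorrect due to a wrong coefficient.
The step shows: u*sin(u) - 6*cos(u)
The correct value should be: u*sin(u) - 4*cos(u)

Explanation: The coefficient -4 was incorrectly written as -6: the term -4*cos(u) was incorrectly written as -6*cos(u)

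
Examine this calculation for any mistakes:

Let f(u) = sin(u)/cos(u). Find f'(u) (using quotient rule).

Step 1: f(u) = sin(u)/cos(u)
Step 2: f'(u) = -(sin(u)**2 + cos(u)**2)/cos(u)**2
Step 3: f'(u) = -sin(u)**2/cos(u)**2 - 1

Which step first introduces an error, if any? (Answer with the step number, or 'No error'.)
Step 2

Step 2 is incorrect due to a sign flip.
The step shows: -(sin(u)**2 + cos(u)**2)/cos(u)**2
The correct value should be: (sin(u)**2 + cos(u)**2)/cos(u)**2

Explanation: The sign of the whole expression was flipped: the term (sin(u)**2 + cos(u)**2)/cos(u)**2 was incorrectly written as -(sin(u)**2 + cos(u)**2)/cos(u)**2
The later steps are derived from this incorrect expression, so the error originates in Step 2.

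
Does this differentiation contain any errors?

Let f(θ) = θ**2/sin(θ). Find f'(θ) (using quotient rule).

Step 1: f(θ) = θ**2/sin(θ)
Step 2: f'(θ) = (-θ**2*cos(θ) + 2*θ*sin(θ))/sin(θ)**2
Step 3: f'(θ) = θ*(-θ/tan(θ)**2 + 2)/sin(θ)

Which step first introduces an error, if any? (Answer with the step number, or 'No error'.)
Step 3

Step 3 is incorrect due to a wrong exponent.
The step shows: θ*(-θ/tan(θ)**2 + 2)/sin(θ)
The correct value should be: θ*(-θ/tan(θ) + 2)/sin(θ)

Explanation: The exponent -1 on tan(θ) was incorrectly written as -2: the term θ*(-θ/tan(θ) + 2)/sin(θ) was incorrectly written as θ*(-θ/tan(θ)**2 + 2)/sin(θ)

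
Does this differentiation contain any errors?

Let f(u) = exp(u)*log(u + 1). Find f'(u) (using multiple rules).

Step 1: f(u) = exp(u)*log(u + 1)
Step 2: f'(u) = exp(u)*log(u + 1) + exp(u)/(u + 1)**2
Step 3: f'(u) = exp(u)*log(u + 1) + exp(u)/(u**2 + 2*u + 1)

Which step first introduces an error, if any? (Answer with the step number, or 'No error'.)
Step 2

Step 2 is incorrect due to a wrong exponent.
The step shows: exp(u)*log(u + 1) + exp(u)/(u + 1)**2
The correct value should be: exp(u)*log(u + 1) + exp(u)/(u + 1)

Explanation: The exponent -1 on u + 1 was incorrectly written as -2: the term exp(u)/(u + 1) was incorrectly written as exp(u)/(u + 1)**2
The later steps are derived from this incorrect expression, so the error originates in Step 2.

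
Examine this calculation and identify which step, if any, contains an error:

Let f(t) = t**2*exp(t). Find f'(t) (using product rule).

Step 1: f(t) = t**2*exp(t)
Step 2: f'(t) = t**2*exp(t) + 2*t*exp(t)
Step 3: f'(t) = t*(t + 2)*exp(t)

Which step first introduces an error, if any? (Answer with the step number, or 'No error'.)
No error

All steps in this derivation are correct.
The final answer f'(t) = t*(t + 2)*exp(t) is valid.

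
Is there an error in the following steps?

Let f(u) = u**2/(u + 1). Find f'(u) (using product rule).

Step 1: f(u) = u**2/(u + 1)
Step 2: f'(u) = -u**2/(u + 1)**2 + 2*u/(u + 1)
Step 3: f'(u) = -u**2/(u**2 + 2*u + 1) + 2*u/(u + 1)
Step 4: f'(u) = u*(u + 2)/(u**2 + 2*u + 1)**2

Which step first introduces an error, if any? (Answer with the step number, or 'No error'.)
Step 4

Step 4 is incorrect due to a wrong exponent.
The step shows: u*(u + 2)/(u**2 + 2*u + 1)**2
The correct value should be: u*(u + 2)/(u**2 + 2*u + 1)

Explanation: The exponent -1 on u**2 + 2*u + 1 was incorrectly written as -2: the term u*(u + 2)/(u**2 + 2*u + 1) was incorrectly written as u*(u + 2)/(u**2 + 2*u + 1)**2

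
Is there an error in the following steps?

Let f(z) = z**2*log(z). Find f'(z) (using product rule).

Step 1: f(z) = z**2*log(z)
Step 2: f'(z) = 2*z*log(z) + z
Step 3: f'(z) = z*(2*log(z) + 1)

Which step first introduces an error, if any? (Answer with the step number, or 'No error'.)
No error

All steps in this derivation are correct.
The final answer f'(z) = z*(2*log(z) + 1) is valid.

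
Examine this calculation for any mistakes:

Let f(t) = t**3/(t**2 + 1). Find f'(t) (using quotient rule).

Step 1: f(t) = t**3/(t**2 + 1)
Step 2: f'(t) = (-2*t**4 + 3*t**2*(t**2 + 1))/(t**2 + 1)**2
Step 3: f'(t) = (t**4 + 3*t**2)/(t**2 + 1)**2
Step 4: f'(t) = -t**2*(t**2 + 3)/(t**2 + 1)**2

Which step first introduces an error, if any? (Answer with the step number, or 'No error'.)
Step 4

Step 4 is incorrect due to a sign flip.
The step shows: -t**2*(t**2 + 3)/(t**2 + 1)**2
The correct value should be: t**2*(t**2 + 3)/(t**2 + 1)**2

Explanation: The sign of the whole expression was flipped: the term t**2*(t**2 + 3)/(t**2 + 1)**2 was incorrectly written as -t**2*(t**2 + 3)/(t**2 + 1)**2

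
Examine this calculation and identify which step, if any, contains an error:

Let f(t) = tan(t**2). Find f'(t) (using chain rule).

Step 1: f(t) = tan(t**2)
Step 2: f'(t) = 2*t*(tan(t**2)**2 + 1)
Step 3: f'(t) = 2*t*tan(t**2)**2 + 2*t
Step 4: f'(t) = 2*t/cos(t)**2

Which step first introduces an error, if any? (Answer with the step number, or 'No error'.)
Step 4

Step 4 is incorrect due to a wrong exponent.
The step shows: 2*t/cos(t)**2
The correct value should be: 2*t/cos(t**2)**2

Explanation: The exponent 2 on t was incorrectly written as 1: the term 2*t/cos(t**2)**2 was incorrectly written as 2*t/cos(t)**2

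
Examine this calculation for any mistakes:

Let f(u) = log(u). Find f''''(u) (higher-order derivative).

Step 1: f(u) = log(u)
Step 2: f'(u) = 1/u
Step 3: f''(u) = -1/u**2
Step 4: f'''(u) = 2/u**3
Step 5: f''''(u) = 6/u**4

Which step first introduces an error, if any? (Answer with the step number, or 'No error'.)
Step 5

Step 5 is incorrect due to a sign flip.
The step shows: 6/u**4
The correct value should be: -6/u**4

Explanation: The sign of the whole expression was flipped: the term -6/u**4 was incorrectly written as 6/u**4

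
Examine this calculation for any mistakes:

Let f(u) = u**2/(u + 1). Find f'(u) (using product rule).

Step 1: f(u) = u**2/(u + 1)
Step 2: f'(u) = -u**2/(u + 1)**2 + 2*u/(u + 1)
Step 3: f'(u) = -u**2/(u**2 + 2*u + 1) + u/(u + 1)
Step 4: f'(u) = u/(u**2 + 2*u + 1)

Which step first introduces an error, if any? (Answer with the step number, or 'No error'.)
Step 3

Step 3 is incorrect due to a wrong coefficient.
The step shows: -u**2/(u**2 + 2*u + 1) + u/(u + 1)
The correct value should be: -u**2/(u**2 + 2*u + 1) + 2*u/(u + 1)

Explanation: The coefficient 2 was incorrectly written as 1: the term 2*u/(u + 1) was incorrectly written as u/(u + 1)
The later steps are derived from this incorrect expression, so the error originates in Step 3.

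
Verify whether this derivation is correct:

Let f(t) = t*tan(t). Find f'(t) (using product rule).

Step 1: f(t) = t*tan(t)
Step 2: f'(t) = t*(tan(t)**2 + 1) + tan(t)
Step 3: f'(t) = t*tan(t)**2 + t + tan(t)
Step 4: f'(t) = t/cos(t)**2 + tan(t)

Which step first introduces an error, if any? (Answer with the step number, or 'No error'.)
No error

All steps in this derivation are correct.
The final answer f'(t) = t/cos(t)**2 + tan(t) is valid.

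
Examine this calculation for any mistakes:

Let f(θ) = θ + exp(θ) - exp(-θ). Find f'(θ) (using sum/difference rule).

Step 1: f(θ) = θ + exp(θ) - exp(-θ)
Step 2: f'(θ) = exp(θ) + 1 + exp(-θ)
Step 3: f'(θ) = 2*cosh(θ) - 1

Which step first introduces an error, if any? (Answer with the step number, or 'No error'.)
Step 3

Step 3 is incorrect due to a sign flip.
The step shows: 2*cosh(θ) - 1
The correct value should be: 2*cosh(θ) + 1

Explanation: The sign of one term was flipped: the term 1 was incorrectly written as -1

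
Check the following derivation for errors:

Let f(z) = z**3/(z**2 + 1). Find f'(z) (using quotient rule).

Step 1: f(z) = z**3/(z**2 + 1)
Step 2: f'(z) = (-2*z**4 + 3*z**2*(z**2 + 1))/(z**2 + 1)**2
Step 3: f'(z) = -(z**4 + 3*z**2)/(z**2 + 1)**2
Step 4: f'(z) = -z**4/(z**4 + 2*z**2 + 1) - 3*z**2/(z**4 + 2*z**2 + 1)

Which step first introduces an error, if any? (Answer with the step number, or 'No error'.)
Step 3

Step 3 is incorrect due to a sign flip.
The step shows: -(z**4 + 3*z**2)/(z**2 + 1)**2
The correct value should be: (z**4 + 3*z**2)/(z**2 + 1)**2

Explanation: The sign of the whole expression was flipped: the term (z**4 + 3*z**2)/(z**2 + 1)**2 was incorrectly written as -(z**4 + 3*z**2)/(z**2 + 1)**2
The later steps are derived from this incorrect expression, so the error originates in Step 3.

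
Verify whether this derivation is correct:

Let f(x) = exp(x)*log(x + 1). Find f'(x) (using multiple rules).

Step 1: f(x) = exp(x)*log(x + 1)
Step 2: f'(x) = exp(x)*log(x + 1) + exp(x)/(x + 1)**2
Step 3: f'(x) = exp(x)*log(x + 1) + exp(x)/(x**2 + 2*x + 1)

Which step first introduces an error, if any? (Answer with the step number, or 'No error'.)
Step 2

Step 2 is incorrect due to a wrong exponent.
The step shows: exp(x)*log(x + 1) + exp(x)/(x + 1)**2
The correct value should be: exp(x)*log(x + 1) + exp(x)/(x + 1)

Explanation: The exponent -1 on x + 1 was incorrectly written as -2: the term exp(x)/(x + 1) was incorrectly written as exp(x)/(x + 1)**2
The later steps are derived from this incorrect expression, so the error originates in Step 2.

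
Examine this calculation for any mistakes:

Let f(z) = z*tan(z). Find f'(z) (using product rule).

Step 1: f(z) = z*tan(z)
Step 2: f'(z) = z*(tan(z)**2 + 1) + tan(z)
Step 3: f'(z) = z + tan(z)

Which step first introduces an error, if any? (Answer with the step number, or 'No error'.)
Step 3

Step 3 is incorrect due to a dropped term.
The step shows: z + tan(z)
The correct value should be: z*tan(z)**2 + z + tan(z)

Explanation: A term was dropped: the term z*tan(z)**2 was incorrectly omitted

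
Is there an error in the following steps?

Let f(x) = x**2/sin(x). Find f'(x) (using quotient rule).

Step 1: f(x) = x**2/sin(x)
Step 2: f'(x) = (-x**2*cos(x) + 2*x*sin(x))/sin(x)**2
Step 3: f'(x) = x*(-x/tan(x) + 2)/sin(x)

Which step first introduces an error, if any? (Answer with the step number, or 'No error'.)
No error

All steps in this derivation are correct.
The final answer f'(x) = x*(-x/tan(x) + 2)/sin(x) is valid.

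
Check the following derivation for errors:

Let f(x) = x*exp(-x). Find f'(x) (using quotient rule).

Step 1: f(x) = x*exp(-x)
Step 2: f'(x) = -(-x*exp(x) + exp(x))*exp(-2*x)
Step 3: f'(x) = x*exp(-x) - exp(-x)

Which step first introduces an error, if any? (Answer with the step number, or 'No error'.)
Step 2

Step 2 is incorrect due to a sign flip.
The step shows: -(-x*exp(x) + exp(x))*exp(-2*x)
The correct value should be: (-x*exp(x) + exp(x))*exp(-2*x)

Explanation: The sign of the whole expression was flipped: the term (-x*exp(x) + exp(x))*exp(-2*x) was incorrectly written as -(-x*exp(x) + exp(x))*exp(-2*x)
The later steps are derived from this incorrect expression, so the error originates in Step 2.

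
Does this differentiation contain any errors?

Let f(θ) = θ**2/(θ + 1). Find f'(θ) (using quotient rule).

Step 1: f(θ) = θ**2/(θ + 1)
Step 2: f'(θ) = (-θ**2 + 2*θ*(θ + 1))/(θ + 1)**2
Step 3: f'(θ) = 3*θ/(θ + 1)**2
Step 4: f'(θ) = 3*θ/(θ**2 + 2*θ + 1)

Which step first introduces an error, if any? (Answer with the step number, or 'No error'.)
Step 3

Step 3 is incorrect due to a wrong exponent.
The step shows: 3*θ/(θ + 1)**2
The correct value should be: (θ**2 + 2*θ)/(θ + 1)**2

Explanation: The exponent 2 on θ was incorrectly written as 1: the term (θ**2 + 2*θ)/(θ + 1)**2 was incorrectly written as 3*θ/(θ + 1)**2
The later steps are derived from this incorrect expression, so the error originates in Step 3.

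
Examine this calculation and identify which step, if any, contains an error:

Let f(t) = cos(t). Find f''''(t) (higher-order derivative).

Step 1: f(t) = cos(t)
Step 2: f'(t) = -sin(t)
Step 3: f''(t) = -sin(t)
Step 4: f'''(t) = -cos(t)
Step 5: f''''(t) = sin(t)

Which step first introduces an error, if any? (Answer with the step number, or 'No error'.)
Step 3

Step 3 is incorrect due to a wrong trig function.
The step shows: -sin(t)
The correct value should be: -cos(t)

Explanation: cos(t) was incorrectly written as sin(t): the term -cos(t) was incorrectly written as -sin(t)
The later steps are derived from this incorrect expression, so the error originates in Step 3.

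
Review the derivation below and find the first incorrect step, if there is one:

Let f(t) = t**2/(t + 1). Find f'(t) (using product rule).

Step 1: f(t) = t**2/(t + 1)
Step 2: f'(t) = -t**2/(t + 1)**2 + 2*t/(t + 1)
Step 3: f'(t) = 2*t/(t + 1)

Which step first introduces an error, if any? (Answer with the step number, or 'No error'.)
Step 3

Step 3 is incorrect due to a dropped term.
The step shows: 2*t/(t + 1)
The correct value should be: -t**2/(t**2 + 2*t + 1) + 2*t/(t + 1)

Explanation: A term was dropped: the term -t**2/(t**2 + 2*t + 1) was incorrectly omitted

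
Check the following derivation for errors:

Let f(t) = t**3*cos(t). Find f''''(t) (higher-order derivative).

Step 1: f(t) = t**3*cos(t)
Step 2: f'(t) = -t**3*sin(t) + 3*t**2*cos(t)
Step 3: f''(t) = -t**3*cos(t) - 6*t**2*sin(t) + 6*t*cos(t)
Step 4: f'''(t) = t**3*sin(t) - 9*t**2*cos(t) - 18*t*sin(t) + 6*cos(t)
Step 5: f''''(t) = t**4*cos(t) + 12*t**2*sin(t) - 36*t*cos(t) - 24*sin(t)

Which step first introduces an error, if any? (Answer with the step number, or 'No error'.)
Step 5

Step 5 is incorrect due to a wrong exponent.
The step shows: t**4*cos(t) + 12*t**2*sin(t) - 36*t*cos(t) - 24*sin(t)
The correct value should be: t**3*cos(t) + 12*t**2*sin(t) - 36*t*cos(t) - 24*sin(t)

Explanation: The exponent 3 on t was incorrectly written as 4: the term t**3*cos(t) was incorrectly written as t**4*cos(t)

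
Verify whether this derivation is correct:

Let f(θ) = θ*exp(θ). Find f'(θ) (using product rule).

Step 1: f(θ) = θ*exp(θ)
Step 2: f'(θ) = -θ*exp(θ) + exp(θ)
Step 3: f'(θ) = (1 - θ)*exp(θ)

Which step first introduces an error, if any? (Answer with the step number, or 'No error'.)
Step 2

Step 2 is incorrect due to a sign flip.
The step shows: -θ*exp(θ) + exp(θ)
The correct value should be: θ*exp(θ) + exp(θ)

Explanation: The sign of one term was flipped: the term θ*exp(θ) was incorrectly written as -θ*exp(θ)
The later steps are derived from this incorrect expression, so the error originates in Step 2.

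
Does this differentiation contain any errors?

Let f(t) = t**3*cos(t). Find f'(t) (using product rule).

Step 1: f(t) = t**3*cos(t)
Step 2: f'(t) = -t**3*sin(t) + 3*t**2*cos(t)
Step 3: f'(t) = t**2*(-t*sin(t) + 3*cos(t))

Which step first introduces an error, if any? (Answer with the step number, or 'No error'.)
No error

All steps in this derivation are correct.
The final answer f'(t) = t**2*(-t*sin(t) + 3*cos(t)) is valid.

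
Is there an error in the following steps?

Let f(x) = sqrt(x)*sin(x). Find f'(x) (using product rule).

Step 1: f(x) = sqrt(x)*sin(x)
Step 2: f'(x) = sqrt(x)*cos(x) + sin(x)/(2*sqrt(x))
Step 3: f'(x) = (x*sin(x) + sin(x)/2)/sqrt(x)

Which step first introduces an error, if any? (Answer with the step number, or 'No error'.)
Step 3

Step 3 is incorrect due to a wrong trig function.
The step shows: (x*sin(x) + sin(x)/2)/sqrt(x)
The correct value should be: (x*cos(x) + sin(x)/2)/sqrt(x)

Explanation: cos(x) was incorrectly written as sin(x): the term (x*cos(x) + sin(x)/2)/sqrt(x) was incorrectly written as (x*sin(x) + sin(x)/2)/sqrt(x)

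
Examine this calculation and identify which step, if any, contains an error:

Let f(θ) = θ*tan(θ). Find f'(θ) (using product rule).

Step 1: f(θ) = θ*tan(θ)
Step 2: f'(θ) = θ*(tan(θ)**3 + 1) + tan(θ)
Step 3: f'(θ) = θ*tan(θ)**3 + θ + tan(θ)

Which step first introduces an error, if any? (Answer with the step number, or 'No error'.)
Step 2

Step 2 is incorrect due to a wrong exponent.
The step shows: θ*(tan(θ)**3 + 1) + tan(θ)
The correct value should be: θ*(tan(θ)**2 + 1) + tan(θ)

Explanation: The exponent 2 on tan(θ) was incorrectly written as 3: the term θ*(tan(θ)**2 + 1) was incorrectly written as θ*(tan(θ)**3 + 1)
The later steps are derived from this incorrect expression, so the error originates in Step 2.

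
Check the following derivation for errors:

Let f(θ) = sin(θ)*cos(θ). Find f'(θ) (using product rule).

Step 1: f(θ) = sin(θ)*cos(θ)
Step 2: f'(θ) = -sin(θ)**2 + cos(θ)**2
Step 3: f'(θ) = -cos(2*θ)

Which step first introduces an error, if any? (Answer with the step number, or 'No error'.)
Step 3

Step 3 is incorrect due to a sign flip.
The step shows: -cos(2*θ)
The correct value should be: cos(2*θ)

Explanation: The sign of the whole expression was flipped: the term cos(2*θ) was incorrectly written as -cos(2*θ)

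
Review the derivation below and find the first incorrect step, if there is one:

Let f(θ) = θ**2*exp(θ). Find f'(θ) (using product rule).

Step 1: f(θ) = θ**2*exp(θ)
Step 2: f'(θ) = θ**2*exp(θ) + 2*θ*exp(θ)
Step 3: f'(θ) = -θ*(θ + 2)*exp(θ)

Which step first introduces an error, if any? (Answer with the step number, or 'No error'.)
Step 3

Step 3 is incorrect due to a sign flip.
The step shows: -θ*(θ + 2)*exp(θ)
The correct value should be: θ*(θ + 2)*exp(θ)

Explanation: The sign of the whole expression was flipped: the term θ*(θ + 2)*exp(θ) was incorrectly written as -θ*(θ + 2)*exp(θ)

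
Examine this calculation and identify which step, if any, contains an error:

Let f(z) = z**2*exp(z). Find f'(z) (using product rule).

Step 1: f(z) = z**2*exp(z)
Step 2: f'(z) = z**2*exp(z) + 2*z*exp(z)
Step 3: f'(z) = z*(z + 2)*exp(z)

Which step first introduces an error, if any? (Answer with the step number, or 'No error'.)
No error

All steps in this derivation are correct.
The final answer f'(z) = z*(z + 2)*exp(z) is valid.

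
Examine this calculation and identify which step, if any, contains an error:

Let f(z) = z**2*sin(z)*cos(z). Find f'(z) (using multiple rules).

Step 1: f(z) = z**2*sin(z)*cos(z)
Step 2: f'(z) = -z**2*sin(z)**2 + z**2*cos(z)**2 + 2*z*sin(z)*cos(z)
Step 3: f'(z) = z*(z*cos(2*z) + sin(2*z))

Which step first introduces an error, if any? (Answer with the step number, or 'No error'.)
No error

All steps in this derivation are correct.
The final answer f'(z) = z*(z*cos(2*z) + sin(2*z)) is valid.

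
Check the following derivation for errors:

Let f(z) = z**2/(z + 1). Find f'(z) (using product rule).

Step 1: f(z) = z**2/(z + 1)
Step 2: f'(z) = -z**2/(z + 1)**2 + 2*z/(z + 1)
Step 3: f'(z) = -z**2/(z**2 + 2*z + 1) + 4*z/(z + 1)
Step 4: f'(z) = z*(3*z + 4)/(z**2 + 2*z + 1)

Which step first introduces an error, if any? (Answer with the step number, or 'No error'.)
Step 3

Step 3 is incorrect due to a wrong coefficient.
The step shows: -z**2/(z**2 + 2*z + 1) + 4*z/(z + 1)
The correct value should be: -z**2/(z**2 + 2*z + 1) + 2*z/(z + 1)

Explanation: The coefficient 2 was incorrectly written as 4: the term 2*z/(z + 1) was incorrectly written as 4*z/(z + 1)
The later steps are derived from this incorrect expression, so the error originates in Step 3.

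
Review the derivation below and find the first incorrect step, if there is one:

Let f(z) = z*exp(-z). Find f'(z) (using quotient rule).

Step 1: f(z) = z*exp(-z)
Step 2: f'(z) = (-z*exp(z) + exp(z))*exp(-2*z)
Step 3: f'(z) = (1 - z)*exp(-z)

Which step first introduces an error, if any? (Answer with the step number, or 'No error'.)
No error

All steps in this derivation are correct.
The final answer f'(z) = (1 - z)*exp(-z) is valid.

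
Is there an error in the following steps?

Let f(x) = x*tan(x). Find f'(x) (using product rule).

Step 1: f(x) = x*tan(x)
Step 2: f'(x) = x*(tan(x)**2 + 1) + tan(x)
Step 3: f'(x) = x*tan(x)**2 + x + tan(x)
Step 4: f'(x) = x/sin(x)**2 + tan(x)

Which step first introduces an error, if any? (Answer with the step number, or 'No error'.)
Step 4

Step 4 is incorrect due to a wrong trig function.
The step shows: x/sin(x)**2 + tan(x)
The correct value should be: x/cos(x)**2 + tan(x)

Explanation: cos(x) was incorrectly written as sin(x): the term x/cos(x)**2 was incorrectly written as x/sin(x)**2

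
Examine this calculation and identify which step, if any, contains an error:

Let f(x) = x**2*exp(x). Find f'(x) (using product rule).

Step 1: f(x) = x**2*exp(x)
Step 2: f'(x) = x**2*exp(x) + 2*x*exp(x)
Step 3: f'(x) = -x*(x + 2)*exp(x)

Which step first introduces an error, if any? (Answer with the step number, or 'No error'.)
Step 3

Step 3 is incorrect due to a sign flip.
The step shows: -x*(x + 2)*exp(x)
The correct value should be: x*(x + 2)*exp(x)

Explanation: The sign of the whole expression was flipped: the term x*(x + 2)*exp(x) was incorrectly written as -x*(x + 2)*exp(x)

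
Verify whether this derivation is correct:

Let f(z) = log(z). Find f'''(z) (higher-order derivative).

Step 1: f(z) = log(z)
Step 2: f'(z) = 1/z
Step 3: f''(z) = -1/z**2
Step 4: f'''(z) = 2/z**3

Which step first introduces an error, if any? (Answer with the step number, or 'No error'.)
No error

All steps in this derivation are correct.
The final answer f'''(z) = 2/z**3 is valid.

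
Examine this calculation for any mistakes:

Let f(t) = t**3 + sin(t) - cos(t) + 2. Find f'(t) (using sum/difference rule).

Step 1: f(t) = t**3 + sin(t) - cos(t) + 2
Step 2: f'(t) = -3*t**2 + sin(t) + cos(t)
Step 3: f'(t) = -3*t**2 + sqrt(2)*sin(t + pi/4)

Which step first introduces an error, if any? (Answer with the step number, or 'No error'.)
Step 2

Step 2 is incorrect due to a sign flip.
The step shows: -3*t**2 + sin(t) + cos(t)
The correct value should be: 3*t**2 + sin(t) + cos(t)

Explanation: The sign of one term was flipped: the term 3*t**2 was incorrectly written as -3*t**2
The later steps are derived from this incorrect expression, so the error originates in Step 2.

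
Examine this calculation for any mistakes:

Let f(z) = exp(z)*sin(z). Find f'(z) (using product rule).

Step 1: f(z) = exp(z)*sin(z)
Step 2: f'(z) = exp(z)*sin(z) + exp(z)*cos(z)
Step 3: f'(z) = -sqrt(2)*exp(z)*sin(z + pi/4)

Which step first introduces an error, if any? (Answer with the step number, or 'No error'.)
Step 3

Step 3 is incorrect due to a sign flip.
The step shows: -sqrt(2)*exp(z)*sin(z + pi/4)
The correct value should be: sqrt(2)*exp(z)*sin(z + pi/4)

Explanation: The sign of the whole expression was flipped: the term sqrt(2)*exp(z)*sin(z + pi/4) was incorrectly written as -sqrt(2)*exp(z)*sin(z + pi/4)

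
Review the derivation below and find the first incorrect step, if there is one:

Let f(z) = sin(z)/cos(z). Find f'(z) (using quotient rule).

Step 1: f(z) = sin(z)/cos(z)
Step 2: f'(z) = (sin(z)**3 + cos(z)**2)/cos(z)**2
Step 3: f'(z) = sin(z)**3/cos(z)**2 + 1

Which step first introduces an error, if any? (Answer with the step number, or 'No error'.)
Step 2

Step 2 is incorrect due to a wrong exponent.
The step shows: (sin(z)**3 + cos(z)**2)/cos(z)**2
The correct value should be: (sin(z)**2 + cos(z)**2)/cos(z)**2

Explanation: The exponent 2 on sin(z) was incorrectly written as 3: the term (sin(z)**2 + cos(z)**2)/cos(z)**2 was incorrectly written as (sin(z)**3 + cos(z)**2)/cos(z)**2
The later steps are derived from this incorrect expression, so the error originates in Step 2.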